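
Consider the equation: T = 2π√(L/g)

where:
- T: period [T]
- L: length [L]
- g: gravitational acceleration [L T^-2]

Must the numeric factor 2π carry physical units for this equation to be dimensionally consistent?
No

T has dimensions [T] and √(L/g) already has dimensions [T], so the equation balances without 2π contributing any dimensions. 2π is a pure (dimensionless) number; changing or removing it would not affect dimensional consistency.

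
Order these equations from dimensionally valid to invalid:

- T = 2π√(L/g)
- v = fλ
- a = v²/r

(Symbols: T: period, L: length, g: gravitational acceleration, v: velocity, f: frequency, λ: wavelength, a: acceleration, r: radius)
Dimensionally correct: T = 2π√(L/g), v = fλ, a = v²/r
Dimensionally incorrect: none
Ordered (correct first, then incorrect): T = 2π√(L/g), v = fλ, a = v²/r

- T = 2π√(L/g): LHS [T], RHS [T] → correct ✓
- v = fλ: LHS [L T^-1], RHS [L T^-1] → correct ✓
- a = v²/r: LHS [L T^-2], RHS [L T^-2] → correct ✓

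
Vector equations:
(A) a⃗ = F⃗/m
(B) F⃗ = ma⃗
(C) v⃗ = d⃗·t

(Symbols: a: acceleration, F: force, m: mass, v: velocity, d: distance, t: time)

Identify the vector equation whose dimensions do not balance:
(C) v⃗ = d⃗·t

(A) a⃗ = F⃗/m: LHS [L T^-2], RHS [L T^-2] ✓ — force (vector) divided by mass (scalar)
(B) F⃗ = ma⃗: LHS [L M T^-2], RHS [L M T^-2] ✓ — Force and acceleration are vectors, mass is a scalar
(C) v⃗ = d⃗·t: LHS [L T^-1], RHS [L T] ✗ — velocity is displacement per time; should be d⃗/t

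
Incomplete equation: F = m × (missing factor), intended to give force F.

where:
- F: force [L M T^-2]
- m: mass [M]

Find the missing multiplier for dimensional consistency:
a (acceleration), dimensions [L T^-2]

F has dimensions [L M T^-2] and m has dimensions [M].
The missing factor must have dimensions [L M T^-2] / [M] = [L T^-2], i.e. acceleration (a).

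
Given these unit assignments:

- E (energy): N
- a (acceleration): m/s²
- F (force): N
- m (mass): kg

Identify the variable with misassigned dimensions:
E

The variable E (energy) should have units J, not N.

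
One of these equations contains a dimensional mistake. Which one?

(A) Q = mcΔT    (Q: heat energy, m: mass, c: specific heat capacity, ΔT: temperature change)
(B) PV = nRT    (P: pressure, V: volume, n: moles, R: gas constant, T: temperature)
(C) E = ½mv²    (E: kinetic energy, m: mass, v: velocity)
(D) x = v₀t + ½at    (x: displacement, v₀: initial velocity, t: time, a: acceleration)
(D) x = v₀t + ½at

The equation (D) x = v₀t + ½at is dimensionally incorrect.

LHS (x): [L]
RHS terms:
  - v₀t: [L] ✓
  - ½at: [L T^-1] ✗ (does not match LHS)

The dimensions do not match. The other three equations balance.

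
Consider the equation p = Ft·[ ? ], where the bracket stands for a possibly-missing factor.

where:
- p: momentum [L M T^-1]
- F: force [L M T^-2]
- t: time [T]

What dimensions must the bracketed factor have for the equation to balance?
Nothing is missing — the bracketed factor must be dimensionless.

p has dimensions [L M T^-1] and Ft already has dimensions [L M T^-1], so p = Ft is dimensionally complete.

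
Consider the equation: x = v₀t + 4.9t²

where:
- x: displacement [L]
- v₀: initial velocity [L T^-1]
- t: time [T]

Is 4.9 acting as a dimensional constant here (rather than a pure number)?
Yes

x has dimensions [L], while t² alone has dimensions [T^2]. For the equation to balance, the factor 4.9 must carry dimensions [L T^-2] — it is a dimensional constant (a numerical value of a physical quantity with its units suppressed), not a pure number.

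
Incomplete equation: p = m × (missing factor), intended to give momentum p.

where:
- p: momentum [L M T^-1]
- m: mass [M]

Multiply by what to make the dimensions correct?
v (velocity), dimensions [L T^-1]

p has dimensions [L M T^-1] and m has dimensions [M].
The missing factor must have dimensions [L M T^-1] / [M] = [L T^-1], i.e. velocity (v).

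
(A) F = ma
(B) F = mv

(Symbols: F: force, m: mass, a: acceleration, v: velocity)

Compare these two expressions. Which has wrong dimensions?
(B)

(A) F = ma: LHS [L M T^-2], RHS [L M T^-2] ✓
(B) F = mv: LHS [L M T^-2], RHS [L M T^-1] ✗

Expression (B) F = mv is dimensionally incorrect.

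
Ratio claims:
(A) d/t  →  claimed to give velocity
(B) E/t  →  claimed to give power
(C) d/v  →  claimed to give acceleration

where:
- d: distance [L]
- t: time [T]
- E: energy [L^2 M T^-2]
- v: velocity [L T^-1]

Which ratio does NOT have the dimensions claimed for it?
(C) d/v does not give acceleration

(A) d/t: [L T^-1] = velocity [L T^-1] ✓
(B) E/t: [L^2 M T^-3] = power [L^2 M T^-3] ✓
(C) d/v: [T] ≠ acceleration [L T^-2] ✗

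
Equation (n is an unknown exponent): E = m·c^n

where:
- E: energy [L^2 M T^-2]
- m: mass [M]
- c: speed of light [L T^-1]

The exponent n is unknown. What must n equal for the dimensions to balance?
n = 2

E has dimensions [L^2 M T^-2]; c has dimensions [L T^-1].
The rest of the RHS has dimensions [M], so c^n must supply [L^2 T^-2].
With n = 2: m·c^2 has dimensions [L^2 M T^-2], matching the LHS ✓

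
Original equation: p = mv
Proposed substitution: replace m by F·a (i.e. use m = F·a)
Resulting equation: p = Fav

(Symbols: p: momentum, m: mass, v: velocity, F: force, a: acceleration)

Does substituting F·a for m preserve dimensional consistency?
No

[m] = [M] and [F·a] = [L^2 M T^-4]. These differ, so the substitution replaces a quantity by one of different dimensions and the result p = Fav has LHS [L M T^-1] vs RHS [L^3 M T^-5] — inconsistent.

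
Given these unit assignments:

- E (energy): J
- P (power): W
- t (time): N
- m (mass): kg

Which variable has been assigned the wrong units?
t

The variable t (time) should have units s, not N.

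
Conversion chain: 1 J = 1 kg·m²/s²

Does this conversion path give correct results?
The chain is correct (no errors).

Correct: Joule is defined as kg·m²/s²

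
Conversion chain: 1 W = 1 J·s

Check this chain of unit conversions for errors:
The chain is incorrect (it contains an error).

Incorrect: Watt is J/s, not J·s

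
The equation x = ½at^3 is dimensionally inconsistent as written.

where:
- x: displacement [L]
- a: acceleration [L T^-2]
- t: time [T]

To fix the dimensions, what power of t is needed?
The exponent of t should be 2: x = ½at^2

The LHS x has dimensions [L]; t has dimensions [T].
As written, the RHS ½at^3 (exponent 3 on t) has dimensions [L T], which does not match.
With exponent 2, the RHS ½at^2 has dimensions [L], matching the LHS.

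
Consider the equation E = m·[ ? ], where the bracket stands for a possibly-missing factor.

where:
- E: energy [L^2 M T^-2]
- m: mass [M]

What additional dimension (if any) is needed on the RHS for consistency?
[L^2 T^-2] — velocity squared (e.g. v²)

E has dimensions [L^2 M T^-2]; m has dimensions [M].
The bracketed factor must supply [L^2 M T^-2] / [M] = [L^2 T^-2].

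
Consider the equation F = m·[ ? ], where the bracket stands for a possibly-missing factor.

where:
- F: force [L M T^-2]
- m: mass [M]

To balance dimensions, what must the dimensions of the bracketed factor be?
[L T^-2] — acceleration (e.g. a)

F has dimensions [L M T^-2]; m has dimensions [M].
The bracketed factor must supply [L M T^-2] / [M] = [L T^-2].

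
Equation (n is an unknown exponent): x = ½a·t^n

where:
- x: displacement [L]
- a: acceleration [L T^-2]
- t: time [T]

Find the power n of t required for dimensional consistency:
n = 2

x has dimensions [L]; t has dimensions [T].
The rest of the RHS has dimensions [L T^-2], so t^n must supply [T^2].
With n = 2: ½a·t^2 has dimensions [L], matching the LHS ✓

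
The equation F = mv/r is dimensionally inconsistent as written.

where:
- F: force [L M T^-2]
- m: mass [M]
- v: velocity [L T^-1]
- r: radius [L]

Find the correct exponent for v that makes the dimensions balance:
The exponent of v should be 2: F = mv^2/r

The LHS F has dimensions [L M T^-2]; v has dimensions [L T^-1].
As written, the RHS mv/r (exponent 1 on v) has dimensions [M T^-1], which does not match.
With exponent 2, the RHS mv^2/r has dimensions [L M T^-2], matching the LHS.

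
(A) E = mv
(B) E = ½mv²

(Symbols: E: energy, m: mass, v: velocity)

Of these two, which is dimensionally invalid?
(A)

(A) E = mv: LHS [L^2 M T^-2], RHS [L M T^-1] ✗
(B) E = ½mv²: LHS [L^2 M T^-2], RHS [L^2 M T^-2] ✓

Expression (A) E = mv is dimensionally incorrect.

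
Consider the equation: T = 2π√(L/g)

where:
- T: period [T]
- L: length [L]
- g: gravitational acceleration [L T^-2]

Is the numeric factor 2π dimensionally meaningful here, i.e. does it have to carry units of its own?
No

T has dimensions [T] and √(L/g) already has dimensions [T], so the equation balances without 2π contributing any dimensions. 2π is a pure (dimensionless) number; changing or removing it would not affect dimensional consistency.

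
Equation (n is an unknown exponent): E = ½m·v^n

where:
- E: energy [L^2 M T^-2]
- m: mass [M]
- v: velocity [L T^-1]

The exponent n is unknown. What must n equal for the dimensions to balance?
n = 2

E has dimensions [L^2 M T^-2]; v has dimensions [L T^-1].
The rest of the RHS has dimensions [M], so v^n must supply [L^2 T^-2].
With n = 2: ½m·v^2 has dimensions [L^2 M T^-2], matching the LHS ✓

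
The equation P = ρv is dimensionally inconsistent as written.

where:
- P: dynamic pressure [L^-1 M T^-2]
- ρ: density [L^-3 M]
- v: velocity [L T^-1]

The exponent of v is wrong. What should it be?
The exponent of v should be 2: P = ρv^2

The LHS P has dimensions [L^-1 M T^-2]; v has dimensions [L T^-1].
As written, the RHS ρv (exponent 1 on v) has dimensions [L^-2 M T^-1], which does not match.
With exponent 2, the RHS ρv^2 has dimensions [L^-1 M T^-2], matching the LHS.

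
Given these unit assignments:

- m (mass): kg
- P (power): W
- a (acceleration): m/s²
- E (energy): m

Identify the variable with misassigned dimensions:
E

The variable E (energy) should have units J, not m.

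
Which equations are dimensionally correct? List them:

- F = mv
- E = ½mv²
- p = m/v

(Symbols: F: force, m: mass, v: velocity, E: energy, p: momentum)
Dimensionally correct: E = ½mv²
Dimensionally incorrect: F = mv, p = m/v
Ordered (correct first, then incorrect): E = ½mv², F = mv, p = m/v

- F = mv: LHS [L M T^-2], RHS [L M T^-1] → incorrect ✗
- E = ½mv²: LHS [L^2 M T^-2], RHS [L^2 M T^-2] → correct ✓
- p = m/v: LHS [L M T^-1], RHS [L^-1 M T] → incorrect ✗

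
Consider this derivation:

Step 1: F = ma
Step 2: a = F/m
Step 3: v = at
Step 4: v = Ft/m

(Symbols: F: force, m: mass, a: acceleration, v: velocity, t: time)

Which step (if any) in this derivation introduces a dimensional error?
No step introduces an error — all steps are dimensionally consistent.

Step 1: F = ma → LHS [L M T^-2], RHS [L M T^-2] ✓
Step 2: a = F/m → LHS [L T^-2], RHS [L T^-2] ✓
Step 3: v = at → LHS [L T^-1], RHS [L T^-1] ✓
Step 4: v = Ft/m → LHS [L T^-1], RHS [L T^-1] ✓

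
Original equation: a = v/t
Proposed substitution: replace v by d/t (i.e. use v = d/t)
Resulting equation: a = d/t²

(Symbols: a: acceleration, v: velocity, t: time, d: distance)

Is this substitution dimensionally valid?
Yes

[v] = [L T^-1] and [d/t] = [L T^-1]. These match, so the substitution replaces a quantity by one of the same dimensions and the result a = d/t² has LHS [L T^-2] vs RHS [L T^-2] — still consistent.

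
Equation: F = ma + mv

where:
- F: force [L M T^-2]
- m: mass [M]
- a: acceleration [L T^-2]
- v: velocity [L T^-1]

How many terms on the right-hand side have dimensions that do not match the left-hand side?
1

LHS F: [L M T^-2]
- ma: [L M T^-2] ✓
- mv: [L M T^-1] ✗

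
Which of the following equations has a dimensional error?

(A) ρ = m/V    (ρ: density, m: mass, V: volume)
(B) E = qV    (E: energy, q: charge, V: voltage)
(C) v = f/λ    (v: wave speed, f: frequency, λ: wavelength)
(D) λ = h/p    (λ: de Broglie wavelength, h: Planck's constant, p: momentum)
(C) v = f/λ

The equation (C) v = f/λ is dimensionally incorrect.

LHS (v): [L T^-1]
RHS (f/λ): [L^-1 T^-1] ✗

The dimensions do not match. The other three equations balance.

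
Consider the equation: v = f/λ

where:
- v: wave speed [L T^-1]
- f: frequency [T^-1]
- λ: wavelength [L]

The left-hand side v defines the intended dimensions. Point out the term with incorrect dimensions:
The right-hand side term f/λ

v has dimensions [L T^-1], but f/λ has dimensions [L^-1 T^-1], so the term f/λ is dimensionally wrong for v.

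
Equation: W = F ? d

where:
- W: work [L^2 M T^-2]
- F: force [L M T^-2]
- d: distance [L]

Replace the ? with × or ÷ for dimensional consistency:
multiplication (×): W = F × d

W [L^2 M T^-2]; F [L M T^-2]; d [L].
F × d → [L^2 M T^-2] ✓
F ÷ d → [M T^-2] ✗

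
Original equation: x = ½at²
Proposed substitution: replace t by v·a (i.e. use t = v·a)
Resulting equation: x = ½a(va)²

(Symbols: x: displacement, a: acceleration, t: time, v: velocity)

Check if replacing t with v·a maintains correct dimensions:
No

[t] = [T] and [v·a] = [L^2 T^-3]. These differ, so the substitution replaces a quantity by one of different dimensions and the result x = ½a(va)² has LHS [L] vs RHS [L^5 T^-8] — inconsistent.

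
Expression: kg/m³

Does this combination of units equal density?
Yes

The expression kg/m³ has dimensions [L^-3 M], which is exactly density [L^-3 M].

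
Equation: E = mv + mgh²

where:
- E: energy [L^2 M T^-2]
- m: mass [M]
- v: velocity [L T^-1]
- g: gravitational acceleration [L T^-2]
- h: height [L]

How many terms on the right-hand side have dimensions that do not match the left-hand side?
2

LHS E: [L^2 M T^-2]
- mv: [L M T^-1] ✗
- mgh²: [L^3 M T^-2] ✗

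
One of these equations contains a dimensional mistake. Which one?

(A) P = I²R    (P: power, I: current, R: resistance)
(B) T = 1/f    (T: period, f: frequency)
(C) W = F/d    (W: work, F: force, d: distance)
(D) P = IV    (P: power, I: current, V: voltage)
(C) W = F/d

The equation (C) W = F/d is dimensionally incorrect.

LHS (W): [L^2 M T^-2]
RHS (F/d): [M T^-2] ✗

The dimensions do not match. The other three equations balance.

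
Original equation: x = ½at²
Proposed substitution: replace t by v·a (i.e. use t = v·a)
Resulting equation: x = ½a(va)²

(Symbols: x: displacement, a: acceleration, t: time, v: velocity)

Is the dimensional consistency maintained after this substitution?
No

[t] = [T] and [v·a] = [L^2 T^-3]. These differ, so the substitution replaces a quantity by one of different dimensions and the result x = ½a(va)² has LHS [L] vs RHS [L^5 T^-8] — inconsistent.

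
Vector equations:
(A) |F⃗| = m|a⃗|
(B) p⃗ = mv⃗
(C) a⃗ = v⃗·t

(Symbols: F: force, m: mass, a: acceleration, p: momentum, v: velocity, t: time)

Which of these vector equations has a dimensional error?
(C) a⃗ = v⃗·t

(A) |F⃗| = m|a⃗|: LHS [L M T^-2], RHS [L M T^-2] ✓ — magnitudes of vectors are scalars
(B) p⃗ = mv⃗: LHS [L M T^-1], RHS [L M T^-1] ✓ — mass (scalar) times velocity (vector)
(C) a⃗ = v⃗·t: LHS [L T^-2], RHS [L] ✗ — acceleration is velocity per time; should be v⃗/t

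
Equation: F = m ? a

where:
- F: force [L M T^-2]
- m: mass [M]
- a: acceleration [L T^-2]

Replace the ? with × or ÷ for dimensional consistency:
multiplication (×): F = m × a

F [L M T^-2]; m [M]; a [L T^-2].
m × a → [L M T^-2] ✓
m ÷ a → [L^-1 M T^2] ✗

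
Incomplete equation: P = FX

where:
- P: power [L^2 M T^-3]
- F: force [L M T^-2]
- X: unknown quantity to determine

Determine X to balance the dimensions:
X = v (velocity), dimensions [L T^-1]

P has dimensions [L^2 M T^-3]; the rest of the RHS (F) has dimensions [L M T^-2].
So X must have dimensions [L T^-1] — X = v (velocity).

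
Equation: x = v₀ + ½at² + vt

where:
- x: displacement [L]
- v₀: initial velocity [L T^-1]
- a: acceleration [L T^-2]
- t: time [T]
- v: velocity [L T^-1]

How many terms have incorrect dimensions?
1

LHS x: [L]
- v₀: [L T^-1] ✗
- ½at²: [L] ✓
- vt: [L] ✓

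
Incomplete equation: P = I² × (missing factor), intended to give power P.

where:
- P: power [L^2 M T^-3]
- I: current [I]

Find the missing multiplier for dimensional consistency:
R (resistance), dimensions [I^-2 L^2 M T^-3]

P has dimensions [L^2 M T^-3] and I² has dimensions [I^2].
The missing factor must have dimensions [L^2 M T^-3] / [I^2] = [I^-2 L^2 M T^-3], i.e. resistance (R).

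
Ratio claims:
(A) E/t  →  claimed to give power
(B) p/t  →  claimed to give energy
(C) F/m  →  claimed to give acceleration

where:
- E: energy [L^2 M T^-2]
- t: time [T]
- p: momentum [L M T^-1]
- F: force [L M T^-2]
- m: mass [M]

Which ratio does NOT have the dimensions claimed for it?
(B) p/t does not give energy

(A) E/t: [L^2 M T^-3] = power [L^2 M T^-3] ✓
(B) p/t: [L M T^-2] ≠ energy [L^2 M T^-2] ✗
(C) F/m: [L T^-2] = acceleration [L T^-2] ✓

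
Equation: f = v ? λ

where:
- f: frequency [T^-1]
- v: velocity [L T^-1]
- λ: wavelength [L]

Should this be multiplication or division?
division (÷): f = v ÷ λ

f [T^-1]; v [L T^-1]; λ [L].
v × λ → [L^2 T^-1] ✗
v ÷ λ → [T^-1] ✓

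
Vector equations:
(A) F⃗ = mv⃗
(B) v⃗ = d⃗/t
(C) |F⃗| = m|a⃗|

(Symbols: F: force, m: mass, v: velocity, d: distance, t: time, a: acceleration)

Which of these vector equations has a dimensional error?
(A) F⃗ = mv⃗

(A) F⃗ = mv⃗: LHS [L M T^-2], RHS [L M T^-1] ✗ — mass times velocity is momentum, not force; should be ma⃗
(B) v⃗ = d⃗/t: LHS [L T^-1], RHS [L T^-1] ✓ — displacement (vector) divided by time (scalar)
(C) |F⃗| = m|a⃗|: LHS [L M T^-2], RHS [L M T^-2] ✓ — magnitudes of vectors are scalars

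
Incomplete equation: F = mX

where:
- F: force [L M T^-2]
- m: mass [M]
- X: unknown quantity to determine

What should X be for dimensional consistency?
X = a (acceleration), dimensions [L T^-2]

F has dimensions [L M T^-2]; the rest of the RHS (m) has dimensions [M].
So X must have dimensions [L T^-2] — X = a (acceleration).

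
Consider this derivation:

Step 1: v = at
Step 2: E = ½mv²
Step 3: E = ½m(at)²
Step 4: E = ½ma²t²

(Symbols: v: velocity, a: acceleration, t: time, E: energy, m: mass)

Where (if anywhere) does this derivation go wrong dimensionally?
No step introduces an error — all steps are dimensionally consistent.

Step 1: v = at → LHS [L T^-1], RHS [L T^-1] ✓
Step 2: E = ½mv² → LHS [L^2 M T^-2], RHS [L^2 M T^-2] ✓
Step 3: E = ½m(at)² → LHS [L^2 M T^-2], RHS [L^2 M T^-2] ✓
Step 4: E = ½ma²t² → LHS [L^2 M T^-2], RHS [L^2 M T^-2] ✓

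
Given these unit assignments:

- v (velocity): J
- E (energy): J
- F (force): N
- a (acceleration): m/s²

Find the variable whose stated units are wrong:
v

The variable v (velocity) should have units m/s, not J.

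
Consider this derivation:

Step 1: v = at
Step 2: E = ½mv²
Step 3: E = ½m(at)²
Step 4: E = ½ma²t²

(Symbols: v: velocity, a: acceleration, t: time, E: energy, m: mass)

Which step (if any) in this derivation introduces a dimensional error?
No step introduces an error — all steps are dimensionally consistent.

Step 1: v = at → LHS [L T^-1], RHS [L T^-1] ✓
Step 2: E = ½mv² → LHS [L^2 M T^-2], RHS [L^2 M T^-2] ✓
Step 3: E = ½m(at)² → LHS [L^2 M T^-2], RHS [L^2 M T^-2] ✓
Step 4: E = ½ma²t² → LHS [L^2 M T^-2], RHS [L^2 M T^-2] ✓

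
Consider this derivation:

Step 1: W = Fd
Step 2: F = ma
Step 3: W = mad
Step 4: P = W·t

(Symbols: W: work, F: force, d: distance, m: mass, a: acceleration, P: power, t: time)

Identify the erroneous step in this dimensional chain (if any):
Step 4

Step 1: W = Fd → LHS [L^2 M T^-2], RHS [L^2 M T^-2] ✓
Step 2: F = ma → LHS [L M T^-2], RHS [L M T^-2] ✓
Step 3: W = mad → LHS [L^2 M T^-2], RHS [L^2 M T^-2] ✓
Step 4: P = W·t → LHS [L^2 M T^-3], RHS [L^2 M T^-1] ✗

The first dimensional inconsistency appears in step 4: P = W·t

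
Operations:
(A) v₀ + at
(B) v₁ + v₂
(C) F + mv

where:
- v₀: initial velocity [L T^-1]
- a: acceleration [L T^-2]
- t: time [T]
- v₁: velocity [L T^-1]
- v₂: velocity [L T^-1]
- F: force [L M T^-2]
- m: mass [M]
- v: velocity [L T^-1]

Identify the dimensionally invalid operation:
(C) F + mv

(A) v₀ + at: v₀ [L T^-1] and at [L T^-1] — same dimensions ✓
(B) v₁ + v₂: v₁ [L T^-1] and v₂ [L T^-1] — same dimensions ✓
(C) F + mv: F [L M T^-2] and mv [L M T^-1] — different dimensions cannot be added/subtracted ✗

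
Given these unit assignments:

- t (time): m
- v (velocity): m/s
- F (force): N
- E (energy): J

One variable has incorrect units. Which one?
t

The variable t (time) should have units s, not m.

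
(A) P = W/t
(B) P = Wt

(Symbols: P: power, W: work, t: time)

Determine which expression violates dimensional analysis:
(B)

(A) P = W/t: LHS [L^2 M T^-3], RHS [L^2 M T^-3] ✓
(B) P = Wt: LHS [L^2 M T^-3], RHS [L^2 M T^-1] ✗

Expression (B) P = Wt is dimensionally incorrect.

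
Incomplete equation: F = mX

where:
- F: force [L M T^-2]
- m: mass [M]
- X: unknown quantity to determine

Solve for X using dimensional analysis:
X = a (acceleration), dimensions [L T^-2]

F has dimensions [L M T^-2]; the rest of the RHS (m) has dimensions [M].
So X must have dimensions [L T^-2] — X = a (acceleration).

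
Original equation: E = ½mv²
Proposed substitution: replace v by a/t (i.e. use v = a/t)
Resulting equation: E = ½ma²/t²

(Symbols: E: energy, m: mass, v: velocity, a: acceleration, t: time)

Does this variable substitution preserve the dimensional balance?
No

[v] = [L T^-1] and [a/t] = [L T^-3]. These differ, so the substitution replaces a quantity by one of different dimensions and the result E = ½ma²/t² has LHS [L^2 M T^-2] vs RHS [L^2 M T^-6] — inconsistent.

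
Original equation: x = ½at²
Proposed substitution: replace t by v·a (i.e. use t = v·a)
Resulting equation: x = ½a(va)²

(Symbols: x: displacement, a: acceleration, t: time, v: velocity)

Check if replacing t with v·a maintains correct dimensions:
No

[t] = [T] and [v·a] = [L^2 T^-3]. These differ, so the substitution replaces a quantity by one of different dimensions and the result x = ½a(va)² has LHS [L] vs RHS [L^5 T^-8] — inconsistent.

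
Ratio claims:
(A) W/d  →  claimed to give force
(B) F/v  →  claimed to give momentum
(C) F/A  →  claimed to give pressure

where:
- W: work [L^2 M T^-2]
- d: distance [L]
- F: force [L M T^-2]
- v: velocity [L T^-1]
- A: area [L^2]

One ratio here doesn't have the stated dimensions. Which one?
(B) F/v does not give momentum

(A) W/d: [L M T^-2] = force [L M T^-2] ✓
(B) F/v: [M T^-1] ≠ momentum [L M T^-1] ✗
(C) F/A: [L^-1 M T^-2] = pressure [L^-1 M T^-2] ✓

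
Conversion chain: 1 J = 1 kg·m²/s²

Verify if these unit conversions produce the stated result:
The chain is correct (no errors).

Correct: Joule is defined as kg·m²/s²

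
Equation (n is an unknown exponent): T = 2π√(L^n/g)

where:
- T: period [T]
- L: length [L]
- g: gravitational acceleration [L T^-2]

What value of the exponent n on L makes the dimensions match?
n = 1

T has dimensions [T]; L has dimensions [L].
With n = 1: 2π√(L^1/g) has dimensions [T], matching the LHS ✓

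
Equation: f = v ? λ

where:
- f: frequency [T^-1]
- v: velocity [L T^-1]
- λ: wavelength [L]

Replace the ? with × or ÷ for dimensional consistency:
division (÷): f = v ÷ λ

f [T^-1]; v [L T^-1]; λ [L].
v × λ → [L^2 T^-1] ✗
v ÷ λ → [T^-1] ✓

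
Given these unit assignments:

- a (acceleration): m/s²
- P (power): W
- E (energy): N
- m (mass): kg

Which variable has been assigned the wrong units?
E

The variable E (energy) should have units J, not N.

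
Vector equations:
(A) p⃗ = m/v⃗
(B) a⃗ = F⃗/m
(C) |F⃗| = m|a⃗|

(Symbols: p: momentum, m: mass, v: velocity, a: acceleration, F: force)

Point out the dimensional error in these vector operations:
(A) p⃗ = m/v⃗

(A) p⃗ = m/v⃗: LHS [L M T^-1], RHS [L^-1 M T] ✗ — momentum is mass times velocity; should be mv⃗ (and division by a vector is undefined)
(B) a⃗ = F⃗/m: LHS [L T^-2], RHS [L T^-2] ✓ — force (vector) divided by mass (scalar)
(C) |F⃗| = m|a⃗|: LHS [L M T^-2], RHS [L M T^-2] ✓ — magnitudes of vectors are scalars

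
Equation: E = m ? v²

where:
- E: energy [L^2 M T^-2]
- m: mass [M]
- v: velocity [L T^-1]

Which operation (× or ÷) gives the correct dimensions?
multiplication (×): E = m × v²

E [L^2 M T^-2]; m [M]; v² [L^2 T^-2].
m × v² → [L^2 M T^-2] ✓
m ÷ v² → [L^-2 M T^2] ✗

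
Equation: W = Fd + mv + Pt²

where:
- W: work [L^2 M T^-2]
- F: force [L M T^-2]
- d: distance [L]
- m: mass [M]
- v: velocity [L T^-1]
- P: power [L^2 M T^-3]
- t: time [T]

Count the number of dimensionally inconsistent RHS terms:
2

LHS W: [L^2 M T^-2]
- Fd: [L^2 M T^-2] ✓
- mv: [L M T^-1] ✗
- Pt²: [L^2 M T^-1] ✗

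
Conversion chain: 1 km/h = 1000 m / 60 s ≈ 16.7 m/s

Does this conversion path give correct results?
The chain is incorrect (it contains an error).

Incorrect: 1 h = 3600 s, not 60 s (1 km/h ≈ 0.278 m/s)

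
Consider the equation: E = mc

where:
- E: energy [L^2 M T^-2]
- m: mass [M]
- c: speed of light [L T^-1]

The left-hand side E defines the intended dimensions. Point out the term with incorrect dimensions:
The right-hand side term mc

E has dimensions [L^2 M T^-2], but mc has dimensions [L M T^-1], so the term mc is dimensionally wrong for E.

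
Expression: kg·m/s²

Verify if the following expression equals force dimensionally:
Yes

The expression kg·m/s² has dimensions [L M T^-2], which is exactly force [L M T^-2].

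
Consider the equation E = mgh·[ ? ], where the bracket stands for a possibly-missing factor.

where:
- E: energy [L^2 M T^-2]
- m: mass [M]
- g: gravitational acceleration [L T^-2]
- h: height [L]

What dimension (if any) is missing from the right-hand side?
Nothing is missing — the bracketed factor must be dimensionless.

E has dimensions [L^2 M T^-2] and mgh already has dimensions [L^2 M T^-2], so E = mgh is dimensionally complete.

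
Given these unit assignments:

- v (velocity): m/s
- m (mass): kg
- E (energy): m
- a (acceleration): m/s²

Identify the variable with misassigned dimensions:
E

The variable E (energy) should have units J, not m.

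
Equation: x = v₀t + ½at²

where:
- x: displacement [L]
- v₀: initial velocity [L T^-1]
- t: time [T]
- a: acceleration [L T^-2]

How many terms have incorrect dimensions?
0

LHS x: [L]
- v₀t: [L] ✓
- ½at²: [L] ✓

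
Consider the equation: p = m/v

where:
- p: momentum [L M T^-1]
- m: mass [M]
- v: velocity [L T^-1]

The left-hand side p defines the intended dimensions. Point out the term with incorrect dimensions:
The right-hand side term m/v

p has dimensions [L M T^-1], but m/v has dimensions [L^-1 M T], so the term m/v is dimensionally wrong for p.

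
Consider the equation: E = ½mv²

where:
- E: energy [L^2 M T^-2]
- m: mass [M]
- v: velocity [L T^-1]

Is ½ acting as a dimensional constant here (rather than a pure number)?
No

E has dimensions [L^2 M T^-2] and mv² already has dimensions [L^2 M T^-2], so the equation balances without ½ contributing any dimensions. ½ is a pure (dimensionless) number; changing or removing it would not affect dimensional consistency.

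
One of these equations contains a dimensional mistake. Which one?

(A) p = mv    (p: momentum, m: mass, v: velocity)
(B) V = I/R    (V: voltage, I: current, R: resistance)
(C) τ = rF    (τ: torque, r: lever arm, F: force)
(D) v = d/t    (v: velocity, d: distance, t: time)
(B) V = I/R

The equation (B) V = I/R is dimensionally incorrect.

LHS (V): [I^-1 L^2 M T^-3]
RHS (I/R): [I^3 L^-2 M^-1 T^3] ✗

The dimensions do not match. The other three equations balance.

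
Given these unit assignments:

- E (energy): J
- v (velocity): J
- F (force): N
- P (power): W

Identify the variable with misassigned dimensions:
v

The variable v (velocity) should have units m/s, not J.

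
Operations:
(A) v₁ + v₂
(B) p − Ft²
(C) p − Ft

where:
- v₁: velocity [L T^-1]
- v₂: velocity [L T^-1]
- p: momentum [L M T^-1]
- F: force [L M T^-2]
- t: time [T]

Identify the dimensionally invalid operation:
(B) p − Ft²

(A) v₁ + v₂: v₁ [L T^-1] and v₂ [L T^-1] — same dimensions ✓
(B) p − Ft²: p [L M T^-1] and Ft² [L M] — different dimensions cannot be added/subtracted ✗
(C) p − Ft: p [L M T^-1] and Ft [L M T^-1] — same dimensions ✓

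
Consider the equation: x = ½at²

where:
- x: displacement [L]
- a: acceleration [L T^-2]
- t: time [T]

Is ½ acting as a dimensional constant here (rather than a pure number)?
No

x has dimensions [L] and at² already has dimensions [L], so the equation balances without ½ contributing any dimensions. ½ is a pure (dimensionless) number; changing or removing it would not affect dimensional consistency.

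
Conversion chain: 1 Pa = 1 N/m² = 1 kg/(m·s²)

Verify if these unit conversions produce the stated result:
The chain is correct (no errors).

Correct: Pascal is Newton per square meter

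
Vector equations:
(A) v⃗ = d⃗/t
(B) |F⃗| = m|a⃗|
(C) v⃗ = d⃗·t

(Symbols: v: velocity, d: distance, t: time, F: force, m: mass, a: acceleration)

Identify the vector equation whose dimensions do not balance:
(C) v⃗ = d⃗·t

(A) v⃗ = d⃗/t: LHS [L T^-1], RHS [L T^-1] ✓ — displacement (vector) divided by time (scalar)
(B) |F⃗| = m|a⃗|: LHS [L M T^-2], RHS [L M T^-2] ✓ — magnitudes of vectors are scalars
(C) v⃗ = d⃗·t: LHS [L T^-1], RHS [L T] ✗ — velocity is displacement per time; should be d⃗/t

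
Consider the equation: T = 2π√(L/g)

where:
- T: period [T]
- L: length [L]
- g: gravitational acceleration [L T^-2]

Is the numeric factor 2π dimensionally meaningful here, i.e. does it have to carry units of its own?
No

T has dimensions [T] and √(L/g) already has dimensions [T], so the equation balances without 2π contributing any dimensions. 2π is a pure (dimensionless) number; changing or removing it would not affect dimensional consistency.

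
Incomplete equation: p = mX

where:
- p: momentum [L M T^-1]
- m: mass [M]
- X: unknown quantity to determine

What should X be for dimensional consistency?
X = v (velocity), dimensions [L T^-1]

p has dimensions [L M T^-1]; the rest of the RHS (m) has dimensions [M].
So X must have dimensions [L T^-1] — X = v (velocity).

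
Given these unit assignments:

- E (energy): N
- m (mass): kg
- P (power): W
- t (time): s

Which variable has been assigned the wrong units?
E

The variable E (energy) should have units J, not N.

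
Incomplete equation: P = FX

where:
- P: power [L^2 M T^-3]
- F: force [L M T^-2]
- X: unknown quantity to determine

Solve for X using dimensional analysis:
X = v (velocity), dimensions [L T^-1]

P has dimensions [L^2 M T^-3]; the rest of the RHS (F) has dimensions [L M T^-2].
So X must have dimensions [L T^-1] — X = v (velocity).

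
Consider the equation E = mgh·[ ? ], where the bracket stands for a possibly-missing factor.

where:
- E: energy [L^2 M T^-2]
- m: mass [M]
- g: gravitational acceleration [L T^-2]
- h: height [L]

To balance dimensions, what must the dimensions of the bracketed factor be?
Nothing is missing — the bracketed factor must be dimensionless.

E has dimensions [L^2 M T^-2] and mgh already has dimensions [L^2 M T^-2], so E = mgh is dimensionally complete.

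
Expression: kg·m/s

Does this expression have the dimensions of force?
No

The expression kg·m/s has dimensions [L M T^-1], but force has dimensions [L M T^-2].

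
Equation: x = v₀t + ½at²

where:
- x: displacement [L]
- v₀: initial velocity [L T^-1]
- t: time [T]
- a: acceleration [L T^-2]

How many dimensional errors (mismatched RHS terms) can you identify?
0

LHS x: [L]
- v₀t: [L] ✓
- ½at²: [L] ✓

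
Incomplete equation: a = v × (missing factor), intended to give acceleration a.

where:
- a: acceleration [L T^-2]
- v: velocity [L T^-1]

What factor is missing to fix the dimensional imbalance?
1/t (inverse time), dimensions [T^-1]

a has dimensions [L T^-2] and v has dimensions [L T^-1].
The missing factor must have dimensions [L T^-2] / [L T^-1] = [T^-1], i.e. inverse time (1/t).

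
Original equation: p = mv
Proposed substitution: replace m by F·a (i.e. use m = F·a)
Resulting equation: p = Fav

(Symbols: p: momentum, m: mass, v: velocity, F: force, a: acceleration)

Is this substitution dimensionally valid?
No

[m] = [M] and [F·a] = [L^2 M T^-4]. These differ, so the substitution replaces a quantity by one of different dimensions and the result p = Fav has LHS [L M T^-1] vs RHS [L^3 M T^-5] — inconsistent.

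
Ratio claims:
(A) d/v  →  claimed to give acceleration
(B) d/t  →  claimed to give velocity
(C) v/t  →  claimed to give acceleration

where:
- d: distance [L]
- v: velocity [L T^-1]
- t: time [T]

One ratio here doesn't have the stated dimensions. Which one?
(A) d/v does not give acceleration

(A) d/v: [T] ≠ acceleration [L T^-2] ✗
(B) d/t: [L T^-1] = velocity [L T^-1] ✓
(C) v/t: [L T^-2] = acceleration [L T^-2] ✓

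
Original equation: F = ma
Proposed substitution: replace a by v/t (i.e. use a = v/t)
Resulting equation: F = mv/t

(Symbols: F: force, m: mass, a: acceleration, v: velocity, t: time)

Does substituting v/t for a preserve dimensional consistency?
Yes

[a] = [L T^-2] and [v/t] = [L T^-2]. These match, so the substitution replaces a quantity by one of the same dimensions and the result F = mv/t has LHS [L M T^-2] vs RHS [L M T^-2] — still consistent.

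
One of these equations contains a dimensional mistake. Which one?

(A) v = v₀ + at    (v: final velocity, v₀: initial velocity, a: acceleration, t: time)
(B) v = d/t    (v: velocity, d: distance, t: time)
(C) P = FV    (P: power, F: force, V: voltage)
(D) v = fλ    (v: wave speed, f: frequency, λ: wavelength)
(C) P = FV

The equation (C) P = FV is dimensionally incorrect.

LHS (P): [L^2 M T^-3]
RHS (FV): [I^-1 L^3 M^2 T^-5] ✗

The dimensions do not match. The other three equations balance.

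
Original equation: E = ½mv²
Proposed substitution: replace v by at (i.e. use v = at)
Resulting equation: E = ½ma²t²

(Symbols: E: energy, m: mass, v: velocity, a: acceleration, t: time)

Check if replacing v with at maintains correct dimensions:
Yes

[v] = [L T^-1] and [at] = [L T^-1]. These match, so the substitution replaces a quantity by one of the same dimensions and the result E = ½ma²t² has LHS [L^2 M T^-2] vs RHS [L^2 M T^-2] — still consistent.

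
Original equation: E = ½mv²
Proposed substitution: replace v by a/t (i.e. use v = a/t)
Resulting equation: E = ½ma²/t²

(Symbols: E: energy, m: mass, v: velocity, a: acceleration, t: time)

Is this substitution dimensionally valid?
No

[v] = [L T^-1] and [a/t] = [L T^-3]. These differ, so the substitution replaces a quantity by one of different dimensions and the result E = ½ma²/t² has LHS [L^2 M T^-2] vs RHS [L^2 M T^-6] — inconsistent.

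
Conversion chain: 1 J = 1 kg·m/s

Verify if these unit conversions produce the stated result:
The chain is incorrect (it contains an error).

Incorrect: Joule is kg·m²/s², not kg·m/s (that is momentum)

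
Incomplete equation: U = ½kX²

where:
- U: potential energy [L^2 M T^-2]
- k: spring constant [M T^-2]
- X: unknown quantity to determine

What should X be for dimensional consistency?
X = x (displacement), dimensions [L]

U has dimensions [L^2 M T^-2]; the rest of the RHS (½k) has dimensions [M T^-2].
So X² must have dimensions [L^2], i.e. X has dimensions [L] — X = x (displacement).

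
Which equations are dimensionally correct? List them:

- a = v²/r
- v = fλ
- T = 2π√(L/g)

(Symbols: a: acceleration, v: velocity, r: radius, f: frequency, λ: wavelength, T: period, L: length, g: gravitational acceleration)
Dimensionally correct: a = v²/r, v = fλ, T = 2π√(L/g)
Dimensionally incorrect: none
Ordered (correct first, then incorrect): a = v²/r, v = fλ, T = 2π√(L/g)

- a = v²/r: LHS [L T^-2], RHS [L T^-2] → correct ✓
- v = fλ: LHS [L T^-1], RHS [L T^-1] → correct ✓
- T = 2π√(L/g): LHS [T], RHS [T] → correct ✓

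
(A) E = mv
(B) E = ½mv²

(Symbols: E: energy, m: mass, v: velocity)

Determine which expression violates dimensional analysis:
(A)

(A) E = mv: LHS [L^2 M T^-2], RHS [L M T^-1] ✗
(B) E = ½mv²: LHS [L^2 M T^-2], RHS [L^2 M T^-2] ✓

Expression (A) E = mv is dimensionally incorrect.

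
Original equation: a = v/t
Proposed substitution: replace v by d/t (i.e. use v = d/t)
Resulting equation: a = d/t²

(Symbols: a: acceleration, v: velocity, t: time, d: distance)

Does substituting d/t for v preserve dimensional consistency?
Yes

[v] = [L T^-1] and [d/t] = [L T^-1]. These match, so the substitution replaces a quantity by one of the same dimensions and the result a = d/t² has LHS [L T^-2] vs RHS [L T^-2] — still consistent.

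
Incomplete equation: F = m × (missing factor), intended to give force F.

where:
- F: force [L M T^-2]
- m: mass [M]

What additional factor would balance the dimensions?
a (acceleration), dimensions [L T^-2]

F has dimensions [L M T^-2] and m has dimensions [M].
The missing factor must have dimensions [L M T^-2] / [M] = [L T^-2], i.e. acceleration (a).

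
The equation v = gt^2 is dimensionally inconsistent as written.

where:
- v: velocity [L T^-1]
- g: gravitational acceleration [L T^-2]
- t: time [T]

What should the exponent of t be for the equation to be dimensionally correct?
The exponent of t should be 1: v = gt

The LHS v has dimensions [L T^-1]; t has dimensions [T].
As written, the RHS gt^2 (exponent 2 on t) has dimensions [L], which does not match.
With exponent 1, the RHS gt has dimensions [L T^-1], matching the LHS.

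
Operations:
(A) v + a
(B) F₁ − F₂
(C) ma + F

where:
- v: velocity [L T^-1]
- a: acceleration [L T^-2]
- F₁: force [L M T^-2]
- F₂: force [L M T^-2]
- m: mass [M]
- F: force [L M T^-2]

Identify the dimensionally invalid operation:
(A) v + a

(A) v + a: v [L T^-1] and a [L T^-2] — different dimensions cannot be added/subtracted ✗
(B) F₁ − F₂: F₁ [L M T^-2] and F₂ [L M T^-2] — same dimensions ✓
(C) ma + F: ma [L M T^-2] and F [L M T^-2] — same dimensions ✓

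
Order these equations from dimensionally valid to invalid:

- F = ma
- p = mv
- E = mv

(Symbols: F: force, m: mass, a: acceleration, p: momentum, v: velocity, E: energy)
Dimensionally correct: F = ma, p = mv
Dimensionally incorrect: E = mv
Ordered (correct first, then incorrect): F = ma, p = mv, E = mv

- F = ma: LHS [L M T^-2], RHS [L M T^-2] → correct ✓
- p = mv: LHS [L M T^-1], RHS [L M T^-1] → correct ✓
- E = mv: LHS [L^2 M T^-2], RHS [L M T^-1] → incorrect ✗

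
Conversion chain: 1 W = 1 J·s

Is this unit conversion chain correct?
The chain is incorrect (it contains an error).

Incorrect: Watt is J/s, not J·s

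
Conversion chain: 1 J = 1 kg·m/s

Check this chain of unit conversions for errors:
The chain is incorrect (it contains an error).

Incorrect: Joule is kg·m²/s², not kg·m/s (that is momentum)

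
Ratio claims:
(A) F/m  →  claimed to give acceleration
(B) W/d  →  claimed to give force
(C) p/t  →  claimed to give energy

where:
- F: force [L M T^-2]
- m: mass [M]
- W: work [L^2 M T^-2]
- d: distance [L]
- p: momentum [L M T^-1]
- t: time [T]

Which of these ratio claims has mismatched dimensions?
(C) p/t does not give energy

(A) F/m: [L T^-2] = acceleration [L T^-2] ✓
(B) W/d: [L M T^-2] = force [L M T^-2] ✓
(C) p/t: [L M T^-2] ≠ energy [L^2 M T^-2] ✗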